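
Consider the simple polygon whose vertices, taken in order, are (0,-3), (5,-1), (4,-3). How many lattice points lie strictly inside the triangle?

Using the shoelace formula, 2A = |[0·(-1) − 5·(-3)] + [5·(-3) − 4·(-1)] + [4·(-3) − 0·(-3)]| = 8, so the area is 4.
Along each edge there are gcd(|Δx|,|Δy|)+1 lattice points, so counting each shared vertex once the boundary has gcd(5,2) + gcd(1,2) + gcd(4,0) = 1+1+4 = 6.
Pick's theorem gives I = A − B/2 + 1 = 4 − 6/2 + 1 = 2.

2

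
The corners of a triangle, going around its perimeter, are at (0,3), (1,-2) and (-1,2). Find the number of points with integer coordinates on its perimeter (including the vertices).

4

The number of boundary lattice points is Σ gcd(|Δx|,|Δy|) = gcd(1,5) + gcd(2,4) + gcd(1,1) = 1+2+1 = 4.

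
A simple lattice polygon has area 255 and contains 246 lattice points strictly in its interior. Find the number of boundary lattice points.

Pick's theorem gives A = I + B/2 − 1, so B = 2(A − I + 1) = 2(255 − 246 + 1) = 20.

20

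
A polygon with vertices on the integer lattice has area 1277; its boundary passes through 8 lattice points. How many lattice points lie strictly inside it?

1274

Pick's theorem A = I + B/2 − 1 rearranges to I = A − B/2 + 1 = 1277 − 8/2 + 1 = 1274.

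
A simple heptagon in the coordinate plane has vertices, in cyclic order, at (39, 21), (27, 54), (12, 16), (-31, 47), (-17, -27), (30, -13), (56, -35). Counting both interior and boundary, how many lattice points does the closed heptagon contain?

By the shoelace formula, twice the signed area is |(39·54 − 27·21) + (27·16 − 12·54) + (12·47 − (-31)·16) + ((-31)·(-27) − (-17)·47) + ((-17)·(-13) − 30·(-27)) + (30·(-35) − 56·(-13)) + (56·21 − 39·(-35))| = 7269, so the area is 3634.5.
Summing gcd(|Δx|,|Δy|) over the edges gives the boundary count: gcd(12,33) + gcd(15,38) + gcd(43,31) + gcd(14,74) + gcd(47,14) + gcd(26,22) + gcd(17,56) = 3+1+1+2+1+2+1 = 11.
Pick's theorem gives I = A − B/2 + 1 = 3634.5 − 11/2 + 1 = 3630, so the closed region contains I + B = 3630 + 11 = 3641 lattice points.

3641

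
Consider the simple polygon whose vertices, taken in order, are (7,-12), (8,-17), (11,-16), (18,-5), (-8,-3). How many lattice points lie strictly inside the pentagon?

143

The shoelace formula gives twice the area as |(7·(-17) − 8·(-12)) + (8·(-16) − 11·(-17)) + (11·(-5) − 18·(-16)) + (18·(-3) − (-8)·(-5)) + ((-8)·(-12) − 7·(-3))| = 292, so the area is 146.
Summing gcd(|Δx|,|Δy|) over the edges gives the boundary count: gcd(1,5) + gcd(3,1) + gcd(7,11) + gcd(26,2) + gcd(15,9) = 1+1+1+2+3 = 8.
Pick's theorem gives I = A − B/2 + 1 = 146 − 8/2 + 1 = 143.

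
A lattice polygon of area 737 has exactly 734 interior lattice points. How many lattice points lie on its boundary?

8

Pick's theorem gives A = I + B/2 − 1, so B = 2(A − I + 1) = 2(737 − 734 + 1) = 8.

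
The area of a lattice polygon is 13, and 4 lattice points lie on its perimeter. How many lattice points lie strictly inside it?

Pick's theorem A = I + B/2 − 1 rearranges to I = A − B/2 + 1 = 13 − 4/2 + 1 = 12.

12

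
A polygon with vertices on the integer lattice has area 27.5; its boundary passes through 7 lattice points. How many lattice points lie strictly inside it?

25

Pick's theorem A = I + B/2 − 1 rearranges to I = A − B/2 + 1 = 27.5 − 7/2 + 1 = 25.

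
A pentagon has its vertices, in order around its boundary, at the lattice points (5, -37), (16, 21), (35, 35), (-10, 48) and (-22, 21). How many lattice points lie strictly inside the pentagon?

2051

Using the shoelace formula, 2A = |[5·21 − 16·(-37)] + [16·35 − 35·21] + [35·48 − (-10)·35] + [(-10)·21 − (-22)·48] + [(-22)·(-37) − 5·21]| = 4107, so the area is 2053.5.
Along each edge there are gcd(|Δx|,|Δy|)+1 lattice points, so counting each shared vertex once the boundary has gcd(11,58) + gcd(19,14) + gcd(45,13) + gcd(12,27) + gcd(27,58) = 1+1+1+3+1 = 7.
By Pick's theorem A = I + B/2 − 1, so I = 2053.5 − 7/2 + 1 = 2051.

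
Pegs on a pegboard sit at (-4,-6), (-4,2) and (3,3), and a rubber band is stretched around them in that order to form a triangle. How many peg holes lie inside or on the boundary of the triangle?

34

By the shoelace formula, twice the signed area is |((-4)·2 − (-4)·(-6)) + ((-4)·3 − 3·2) + (3·(-6) − (-4)·3)| = 56, so the area is 28.
Along each edge there are gcd(|Δx|,|Δy|)+1 lattice points, so counting each shared vertex once the boundary has gcd(0,8) + gcd(7,1) + gcd(7,9) = 8+1+1 = 10.
Pick's theorem gives I = A − B/2 + 1 = 28 − 10/2 + 1 = 24, so the closed region contains I + B = 24 + 10 = 34 lattice points.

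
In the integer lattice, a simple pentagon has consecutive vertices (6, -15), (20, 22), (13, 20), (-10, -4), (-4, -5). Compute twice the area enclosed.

818

By the shoelace formula, twice the signed area is |(6·22 − 20·(-15)) + (20·20 − 13·22) + (13·(-4) − (-10)·20) + ((-10)·(-5) − (-4)·(-4)) + ((-4)·(-15) − 6·(-5))| = 818, so the area is 409.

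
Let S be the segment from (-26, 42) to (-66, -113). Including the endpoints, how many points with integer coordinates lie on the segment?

The number of lattice points on a segment between lattice points is gcd(|Δx|,|Δy|) + 1 = gcd(40,155) + 1 = 5 + 1 = 6.

6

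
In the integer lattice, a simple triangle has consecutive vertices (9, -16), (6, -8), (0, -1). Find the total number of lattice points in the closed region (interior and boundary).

By the shoelace formula, twice the signed area is |(9·(-8) − 6·(-16)) + (6·(-1) − 0·(-8)) + (0·(-16) − 9·(-1))| = 27, so the area is 13.5.
Summing gcd(|Δx|,|Δy|) over the edges gives the boundary count: gcd(3,8) + gcd(6,7) + gcd(9,15) = 1+1+3 = 5.
Pick's theorem gives I = A − B/2 + 1 = 13.5 − 5/2 + 1 = 12, so the closed region contains I + B = 12 + 5 = 17 lattice points.

17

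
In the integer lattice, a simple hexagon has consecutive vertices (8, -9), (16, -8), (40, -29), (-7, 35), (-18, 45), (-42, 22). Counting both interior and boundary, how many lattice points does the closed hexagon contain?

The shoelace formula gives twice the area as |[8·(-8) − 16·(-9)] + [16·(-29) − 40·(-8)] + [40·35 − (-7)·(-29)] + [(-7)·45 − (-18)·35] + [(-18)·22 − (-42)·45] + [(-42)·(-9) − 8·22]| = 3144, so the area is 1572.
The number of boundary lattice points is Σ gcd(|Δx|,|Δy|) = gcd(8,1) + gcd(24,21) + gcd(47,64) + gcd(11,10) + gcd(24,23) + gcd(50,31) = 1+3+1+1+1+1 = 8.
Pick's theorem gives I = A − B/2 + 1 = 1572 − 8/2 + 1 = 1569, so the closed region contains I + B = 1569 + 8 = 1577 lattice points.

1577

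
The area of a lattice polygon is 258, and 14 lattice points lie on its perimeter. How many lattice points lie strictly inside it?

252

Pick's theorem A = I + B/2 − 1 rearranges to I = A − B/2 + 1 = 258 − 14/2 + 1 = 252.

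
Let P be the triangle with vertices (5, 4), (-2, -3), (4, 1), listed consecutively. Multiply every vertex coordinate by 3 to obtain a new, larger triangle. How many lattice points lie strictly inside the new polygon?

49

The shoelace formula gives twice the area as |(5·(-3) − (-2)·4) + ((-2)·1 − 4·(-3)) + (4·4 − 5·1)| = 14, so the area is 7.
The number of boundary lattice points is Σ gcd(|Δx|,|Δy|) = gcd(7,7) + gcd(6,4) + gcd(1,3) = 7+2+1 = 10.
Scaling by 3 multiplies the area by 3² = 9 (so the new area is 63) and multiplies the boundary lattice-point count by 3, giving 30.
By Pick's theorem, the interior count of the dilated polygon is 63 − 30/2 + 1 = 49.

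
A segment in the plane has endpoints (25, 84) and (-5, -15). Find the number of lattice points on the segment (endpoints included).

The number of lattice points on a segment between lattice points is gcd(|Δx|,|Δy|) + 1 = gcd(30,99) + 1 = 3 + 1 = 4.

4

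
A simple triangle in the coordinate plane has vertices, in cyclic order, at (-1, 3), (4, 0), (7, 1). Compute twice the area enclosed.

14

The shoelace formula gives twice the area as |[(-1)·0 − 4·3] + [4·1 − 7·0] + [7·3 − (-1)·1]| = 14, so the area is 7.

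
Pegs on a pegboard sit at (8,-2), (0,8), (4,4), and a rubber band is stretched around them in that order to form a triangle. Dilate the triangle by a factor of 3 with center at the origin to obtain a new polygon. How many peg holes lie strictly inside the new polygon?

25

Using the shoelace formula, 2A = |[8·8 − 0·(-2)] + [0·4 − 4·8] + [4·(-2) − 8·4]| = 8, so the area is 4.
Along each edge there are gcd(|Δx|,|Δy|)+1 lattice points, so counting each shared vertex once the boundary has gcd(8,10) + gcd(4,4) + gcd(4,6) = 2+4+2 = 8.
Scaling by 3 multiplies the area by 3² = 9 (so the new area is 36) and multiplies the boundary lattice-point count by 3, giving 24.
By Pick's theorem, the interior count of the dilated polygon is 36 − 24/2 + 1 = 25.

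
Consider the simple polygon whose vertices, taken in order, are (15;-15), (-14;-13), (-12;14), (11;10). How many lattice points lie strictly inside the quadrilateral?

Using the shoelace formula, 2A = |[15·(-13) − (-14)·(-15)] + [(-14)·14 − (-12)·(-13)] + [(-12)·10 − 11·14] + [11·(-15) − 15·10]| = 1346, so the area is 673.
The number of boundary lattice points is Σ gcd(|Δx|,|Δy|) = gcd(29,2) + gcd(2,27) + gcd(23,4) + gcd(4,25) = 1+1+1+1 = 4.
Pick's theorem gives I = A − B/2 + 1 = 673 − 4/2 + 1 = 672.

672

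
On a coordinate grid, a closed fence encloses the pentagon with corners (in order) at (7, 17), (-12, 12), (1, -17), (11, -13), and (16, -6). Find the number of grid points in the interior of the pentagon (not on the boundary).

553

The shoelace formula gives twice the area as |(7·12 − (-12)·17) + ((-12)·(-17) − 1·12) + (1·(-13) − 11·(-17)) + (11·(-6) − 16·(-13)) + (16·17 − 7·(-6))| = 1110, so the area is 555.
Summing gcd(|Δx|,|Δy|) over the edges gives the boundary count: gcd(19,5) + gcd(13,29) + gcd(10,4) + gcd(5,7) + gcd(9,23) = 1+1+2+1+1 = 6.
By Pick's theorem A = I + B/2 − 1, so I = 555 − 6/2 + 1 = 553.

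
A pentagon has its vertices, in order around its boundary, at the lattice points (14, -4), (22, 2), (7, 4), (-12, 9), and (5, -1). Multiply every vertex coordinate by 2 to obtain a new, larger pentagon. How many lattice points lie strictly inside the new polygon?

Using the shoelace formula, 2A = |[14·2 − 22·(-4)] + [22·4 − 7·2] + [7·9 − (-12)·4] + [(-12)·(-1) − 5·9] + [5·(-4) − 14·(-1)]| = 262, so the area is 131.
Along each edge there are gcd(|Δx|,|Δy|)+1 lattice points, so counting each shared vertex once the boundary has gcd(8,6) + gcd(15,2) + gcd(19,5) + gcd(17,10) + gcd(9,3) = 2+1+1+1+3 = 8.
Scaling by 2 multiplies the area by 2² = 4 (so the new area is 524) and multiplies the boundary lattice-point count by 2, giving 16.
By Pick's theorem, the interior count of the dilated polygon is 524 − 16/2 + 1 = 517.

517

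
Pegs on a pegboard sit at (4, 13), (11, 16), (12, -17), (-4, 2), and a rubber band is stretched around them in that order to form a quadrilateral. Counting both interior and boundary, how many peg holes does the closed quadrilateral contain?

Using the shoelace formula, 2A = |[4·16 − 11·13] + [11·(-17) − 12·16] + [12·2 − (-4)·(-17)] + [(-4)·13 − 4·2]| = 562, so the area is 281.
Summing gcd(|Δx|,|Δy|) over the edges gives the boundary count: gcd(7,3) + gcd(1,33) + gcd(16,19) + gcd(8,11) = 1+1+1+1 = 4.
Pick's theorem gives I = A − B/2 + 1 = 281 − 4/2 + 1 = 280, so the closed region contains I + B = 280 + 4 = 284 lattice points.

284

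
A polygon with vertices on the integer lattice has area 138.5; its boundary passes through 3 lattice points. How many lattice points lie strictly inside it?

From Pick's theorem, I = A − B/2 + 1 = 138.5 − 3/2 + 1 = 138.

138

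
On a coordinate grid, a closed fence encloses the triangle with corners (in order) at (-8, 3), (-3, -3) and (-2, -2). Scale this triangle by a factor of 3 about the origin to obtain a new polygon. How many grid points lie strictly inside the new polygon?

By the shoelace formula, twice the signed area is |((-8)·(-3) − (-3)·3) + ((-3)·(-2) − (-2)·(-3)) + ((-2)·3 − (-8)·(-2))| = 11, so the area is 5.5.
The number of boundary lattice points is Σ gcd(|Δx|,|Δy|) = gcd(5,6) + gcd(1,1) + gcd(6,5) = 1+1+1 = 3.
Scaling by 3 multiplies the area by 3² = 9 (so the new area is 49.5) and multiplies the boundary lattice-point count by 3, giving 9.
By Pick's theorem, the interior count of the dilated polygon is 49.5 − 9/2 + 1 = 46.

46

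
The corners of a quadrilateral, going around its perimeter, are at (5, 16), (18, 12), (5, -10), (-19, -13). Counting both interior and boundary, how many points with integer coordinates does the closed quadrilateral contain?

By the shoelace formula, twice the signed area is |[5·12 − 18·16] + [18·(-10) − 5·12] + [5·(-13) − (-19)·(-10)] + [(-19)·16 − 5·(-13)]| = 962, so the area is 481.
Along each edge there are gcd(|Δx|,|Δy|)+1 lattice points, so counting each shared vertex once the boundary has gcd(13,4) + gcd(13,22) + gcd(24,3) + gcd(24,29) = 1+1+3+1 = 6.
Pick's theorem gives I = A − B/2 + 1 = 481 − 6/2 + 1 = 479, so the closed region contains I + B = 479 + 6 = 485 lattice points.

485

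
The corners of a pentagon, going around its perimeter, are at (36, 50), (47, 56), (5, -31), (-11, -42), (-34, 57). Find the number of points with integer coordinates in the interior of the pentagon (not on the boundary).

4209

By the shoelace formula, twice the signed area is |[36·56 − 47·50] + [47·(-31) − 5·56] + [5·(-42) − (-11)·(-31)] + [(-11)·57 − (-34)·(-42)] + [(-34)·50 − 36·57]| = 8429, so the area is 4214.5.
The number of boundary lattice points is Σ gcd(|Δx|,|Δy|) = gcd(11,6) + gcd(42,87) + gcd(16,11) + gcd(23,99) + gcd(70,7) = 1+3+1+1+7 = 13.
Pick's theorem gives I = A − B/2 + 1 = 4214.5 − 13/2 + 1 = 4209.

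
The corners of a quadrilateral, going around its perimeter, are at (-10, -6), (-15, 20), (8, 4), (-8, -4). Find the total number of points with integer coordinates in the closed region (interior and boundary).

258

The shoelace formula gives twice the area as |((-10)·20 − (-15)·(-6)) + ((-15)·4 − 8·20) + (8·(-4) − (-8)·4) + ((-8)·(-6) − (-10)·(-4))| = 502, so the area is 251.
The number of boundary lattice points is Σ gcd(|Δx|,|Δy|) = gcd(5,26) + gcd(23,16) + gcd(16,8) + gcd(2,2) = 1+1+8+2 = 12.
Pick's theorem gives I = A − B/2 + 1 = 251 − 12/2 + 1 = 246, so the closed region contains I + B = 246 + 12 = 258 lattice points.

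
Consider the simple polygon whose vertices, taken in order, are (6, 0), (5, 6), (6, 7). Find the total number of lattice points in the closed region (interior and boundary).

By the shoelace formula, twice the signed area is |[6·6 − 5·0] + [5·7 − 6·6] + [6·0 − 6·7]| = 7, so the area is 7/2.
Summing gcd(|Δx|,|Δy|) over the edges gives the boundary count: gcd(1,6) + gcd(1,1) + gcd(0,7) = 1+1+7 = 9.
Pick's theorem gives I = A − B/2 + 1 = 7/2 − 9/2 + 1 = 0, so the closed region contains I + B = 0 + 9 = 9 lattice points.

9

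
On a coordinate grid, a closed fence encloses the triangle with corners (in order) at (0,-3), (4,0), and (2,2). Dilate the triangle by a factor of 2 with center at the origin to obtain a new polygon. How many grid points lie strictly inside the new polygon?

25

The shoelace formula gives twice the area as |[0·0 − 4·(-3)] + [4·2 − 2·0] + [2·(-3) − 0·2]| = 14, so the area is 7.
Along each edge there are gcd(|Δx|,|Δy|)+1 lattice points, so counting each shared vertex once the boundary has gcd(4,3) + gcd(2,2) + gcd(2,5) = 1+2+1 = 4.
Scaling by 2 multiplies the area by 2² = 4 (so the new area is 28) and multiplies the boundary lattice-point count by 2, giving 8.
By Pick's theorem, the interior count of the dilated polygon is 28 − 8/2 + 1 = 25.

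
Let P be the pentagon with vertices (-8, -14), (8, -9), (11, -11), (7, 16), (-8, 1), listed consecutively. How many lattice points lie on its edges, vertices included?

33

Along each edge there are gcd(|Δx|,|Δy|)+1 lattice points, so counting each shared vertex once the boundary has gcd(16,5) + gcd(3,2) + gcd(4,27) + gcd(15,15) + gcd(0,15) = 1+1+1+15+15 = 33.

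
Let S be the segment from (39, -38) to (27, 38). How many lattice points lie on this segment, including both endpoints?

The number of lattice points on a segment between lattice points is gcd(|Δx|,|Δy|) + 1 = gcd(12,76) + 1 = 4 + 1 = 5.

5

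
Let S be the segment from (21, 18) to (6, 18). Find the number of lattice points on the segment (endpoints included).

The number of lattice points on a segment between lattice points is gcd(|Δx|,|Δy|) + 1 = gcd(15,0) + 1 = 15 + 1 = 16.

16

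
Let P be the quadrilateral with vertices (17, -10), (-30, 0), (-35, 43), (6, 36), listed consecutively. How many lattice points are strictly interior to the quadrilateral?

Using the shoelace formula, 2A = |[17·0 − (-30)·(-10)] + [(-30)·43 − (-35)·0] + [(-35)·36 − 6·43] + [6·(-10) − 17·36]| = 3780, so the area is 1890.
Summing gcd(|Δx|,|Δy|) over the edges gives the boundary count: gcd(47,10) + gcd(5,43) + gcd(41,7) + gcd(11,46) = 1+1+1+1 = 4.
By Pick's theorem A = I + B/2 − 1, so I = 1890 − 4/2 + 1 = 1889.

1889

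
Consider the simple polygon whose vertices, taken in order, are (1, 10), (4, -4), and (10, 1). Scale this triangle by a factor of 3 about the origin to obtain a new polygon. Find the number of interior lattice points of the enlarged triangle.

430

By the shoelace formula, twice the signed area is |(1·(-4) − 4·10) + (4·1 − 10·(-4)) + (10·10 − 1·1)| = 99, so the area is 49.5.
Summing gcd(|Δx|,|Δy|) over the edges gives the boundary count: gcd(3,14) + gcd(6,5) + gcd(9,9) = 1+1+9 = 11.
Scaling by 3 multiplies the area by 3² = 9 (so the new area is 891/2) and multiplies the boundary lattice-point count by 3, giving 33.
By Pick's theorem, the interior count of the dilated polygon is 891/2 − 33/2 + 1 = 430.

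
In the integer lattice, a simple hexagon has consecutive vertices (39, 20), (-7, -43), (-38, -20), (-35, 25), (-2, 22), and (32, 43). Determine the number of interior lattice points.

By the shoelace formula, twice the signed area is |(39·(-43) − (-7)·20) + ((-7)·(-20) − (-38)·(-43)) + ((-38)·25 − (-35)·(-20)) + ((-35)·22 − (-2)·25) + ((-2)·43 − 32·22) + (32·20 − 39·43)| = 7228, so the area is 3614.
The number of boundary lattice points is Σ gcd(|Δx|,|Δy|) = gcd(46,63) + gcd(31,23) + gcd(3,45) + gcd(33,3) + gcd(34,21) + gcd(7,23) = 1+1+3+3+1+1 = 10.
Pick's theorem gives I = A − B/2 + 1 = 3614 − 10/2 + 1 = 3610.

3610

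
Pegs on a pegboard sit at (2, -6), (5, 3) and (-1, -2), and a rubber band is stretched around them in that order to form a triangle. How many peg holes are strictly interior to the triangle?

18

Using the shoelace formula, 2A = |[2·3 − 5·(-6)] + [5·(-2) − (-1)·3] + [(-1)·(-6) − 2·(-2)]| = 39, so the area is 19.5.
Summing gcd(|Δx|,|Δy|) over the edges gives the boundary count: gcd(3,9) + gcd(6,5) + gcd(3,4) = 3+1+1 = 5.
By Pick's theorem A = I + B/2 − 1, so I = 19.5 − 5/2 + 1 = 18.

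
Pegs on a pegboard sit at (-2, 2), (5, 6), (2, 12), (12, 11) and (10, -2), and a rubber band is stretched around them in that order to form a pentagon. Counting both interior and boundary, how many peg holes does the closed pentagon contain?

113

The shoelace formula gives twice the area as |[(-2)·6 − 5·2] + [5·12 − 2·6] + [2·11 − 12·12] + [12·(-2) − 10·11] + [10·2 − (-2)·(-2)]| = 214, so the area is 107.
Summing gcd(|Δx|,|Δy|) over the edges gives the boundary count: gcd(7,4) + gcd(3,6) + gcd(10,1) + gcd(2,13) + gcd(12,4) = 1+3+1+1+4 = 10.
Pick's theorem gives I = A − B/2 + 1 = 107 − 10/2 + 1 = 103, so the closed region contains I + B = 103 + 10 = 113 lattice points.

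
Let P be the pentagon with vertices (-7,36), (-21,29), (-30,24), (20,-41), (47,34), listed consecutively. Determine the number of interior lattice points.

The shoelace formula gives twice the area as |((-7)·29 − (-21)·36) + ((-21)·24 − (-30)·29) + ((-30)·(-41) − 20·24) + (20·34 − 47·(-41)) + (47·36 − (-7)·34)| = 6206, so the area is 3103.
The number of boundary lattice points is Σ gcd(|Δx|,|Δy|) = gcd(14,7) + gcd(9,5) + gcd(50,65) + gcd(27,75) + gcd(54,2) = 7+1+5+3+2 = 18.
Pick's theorem gives I = A − B/2 + 1 = 3103 − 18/2 + 1 = 3095.

3095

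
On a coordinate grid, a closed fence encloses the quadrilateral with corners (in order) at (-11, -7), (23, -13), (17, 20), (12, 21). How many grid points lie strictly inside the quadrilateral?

622

The shoelace formula gives twice the area as |((-11)·(-13) − 23·(-7)) + (23·20 − 17·(-13)) + (17·21 − 12·20) + (12·(-7) − (-11)·21)| = 1249, so the area is 624.5.
Along each edge there are gcd(|Δx|,|Δy|)+1 lattice points, so counting each shared vertex once the boundary has gcd(34,6) + gcd(6,33) + gcd(5,1) + gcd(23,28) = 2+3+1+1 = 7.
By Pick's theorem A = I + B/2 − 1, so I = 624.5 − 7/2 + 1 = 622.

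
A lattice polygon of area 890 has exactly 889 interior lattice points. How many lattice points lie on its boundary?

4

Pick's theorem gives A = I + B/2 − 1, so B = 2(A − I + 1) = 2(890 − 889 + 1) = 4.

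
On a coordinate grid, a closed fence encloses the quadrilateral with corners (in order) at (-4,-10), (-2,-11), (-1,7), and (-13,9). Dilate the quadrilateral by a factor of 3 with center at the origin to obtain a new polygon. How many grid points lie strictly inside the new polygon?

By the shoelace formula, twice the signed area is |((-4)·(-11) − (-2)·(-10)) + ((-2)·7 − (-1)·(-11)) + ((-1)·9 − (-13)·7) + ((-13)·(-10) − (-4)·9)| = 247, so the area is 247/2.
Summing gcd(|Δx|,|Δy|) over the edges gives the boundary count: gcd(2,1) + gcd(1,18) + gcd(12,2) + gcd(9,19) = 1+1+2+1 = 5.
Scaling by 3 multiplies the area by 3² = 9 (so the new area is 1111.5) and multiplies the boundary lattice-point count by 3, giving 15.
By Pick's theorem, the interior count of the dilated polygon is 1111.5 − 15/2 + 1 = 1105.

1105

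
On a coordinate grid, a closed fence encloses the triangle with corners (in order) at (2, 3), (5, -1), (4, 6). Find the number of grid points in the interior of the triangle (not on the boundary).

8

By the shoelace formula, twice the signed area is |(2·(-1) − 5·3) + (5·6 − 4·(-1)) + (4·3 − 2·6)| = 17, so the area is 17/2.
Summing gcd(|Δx|,|Δy|) over the edges gives the boundary count: gcd(3,4) + gcd(1,7) + gcd(2,3) = 1+1+1 = 3.
By Pick's theorem A = I + B/2 − 1, so I = 17/2 − 3/2 + 1 = 8.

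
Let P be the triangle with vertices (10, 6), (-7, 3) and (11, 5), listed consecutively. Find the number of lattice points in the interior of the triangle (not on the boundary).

Using the shoelace formula, 2A = |(10·3 − (-7)·6) + ((-7)·5 − 11·3) + (11·6 − 10·5)| = 20, so the area is 10.
Summing gcd(|Δx|,|Δy|) over the edges gives the boundary count: gcd(17,3) + gcd(18,2) + gcd(1,1) = 1+2+1 = 4.
By Pick's theorem A = I + B/2 − 1, so I = 10 − 4/2 + 1 = 9.

9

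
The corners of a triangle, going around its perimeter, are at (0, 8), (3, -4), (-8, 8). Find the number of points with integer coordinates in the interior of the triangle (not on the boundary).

43

The shoelace formula gives twice the area as |(0·(-4) − 3·8) + (3·8 − (-8)·(-4)) + ((-8)·8 − 0·8)| = 96, so the area is 48.
The number of boundary lattice points is Σ gcd(|Δx|,|Δy|) = gcd(3,12) + gcd(11,12) + gcd(8,0) = 3+1+8 = 12.
Pick's theorem gives I = A − B/2 + 1 = 48 − 12/2 + 1 = 43.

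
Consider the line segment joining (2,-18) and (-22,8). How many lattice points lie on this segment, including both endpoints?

The number of lattice points on a segment between lattice points is gcd(|Δx|,|Δy|) + 1 = gcd(24,26) + 1 = 2 + 1 = 3.

3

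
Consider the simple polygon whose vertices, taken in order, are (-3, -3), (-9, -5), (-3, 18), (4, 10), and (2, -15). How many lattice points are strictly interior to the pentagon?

The shoelace formula gives twice the area as |((-3)·(-5) − (-9)·(-3)) + ((-9)·18 − (-3)·(-5)) + ((-3)·10 − 4·18) + (4·(-15) − 2·10) + (2·(-3) − (-3)·(-15))| = 422, so the area is 211.
Along each edge there are gcd(|Δx|,|Δy|)+1 lattice points, so counting each shared vertex once the boundary has gcd(6,2) + gcd(6,23) + gcd(7,8) + gcd(2,25) + gcd(5,12) = 2+1+1+1+1 = 6.
By Pick's theorem A = I + B/2 − 1, so I = 211 − 6/2 + 1 = 209.

209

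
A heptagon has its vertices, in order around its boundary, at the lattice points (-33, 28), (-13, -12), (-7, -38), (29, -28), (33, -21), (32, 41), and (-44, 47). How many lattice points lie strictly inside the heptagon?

4204

The shoelace formula gives twice the area as |((-33)·(-12) − (-13)·28) + ((-13)·(-38) − (-7)·(-12)) + ((-7)·(-28) − 29·(-38)) + (29·(-21) − 33·(-28)) + (33·41 − 32·(-21)) + (32·47 − (-44)·41) + ((-44)·28 − (-33)·47)| = 8435, so the area is 8435/2.
Summing gcd(|Δx|,|Δy|) over the edges gives the boundary count: gcd(20,40) + gcd(6,26) + gcd(36,10) + gcd(4,7) + gcd(1,62) + gcd(76,6) + gcd(11,19) = 20+2+2+1+1+2+1 = 29.
By Pick's theorem A = I + B/2 − 1, so I = 8435/2 − 29/2 + 1 = 4204.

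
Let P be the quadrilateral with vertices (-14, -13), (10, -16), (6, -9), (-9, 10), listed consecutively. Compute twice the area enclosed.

596

By the shoelace formula, twice the signed area is |[(-14)·(-16) − 10·(-13)] + [10·(-9) − 6·(-16)] + [6·10 − (-9)·(-9)] + [(-9)·(-13) − (-14)·10]| = 596, so the area is 298.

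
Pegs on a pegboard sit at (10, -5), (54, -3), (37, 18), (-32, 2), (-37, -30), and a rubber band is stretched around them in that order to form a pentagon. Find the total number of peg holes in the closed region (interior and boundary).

By the shoelace formula, twice the signed area is |[10·(-3) − 54·(-5)] + [54·18 − 37·(-3)] + [37·2 − (-32)·18] + [(-32)·(-30) − (-37)·2] + [(-37)·(-5) − 10·(-30)]| = 3492, so the area is 1746.
The number of boundary lattice points is Σ gcd(|Δx|,|Δy|) = gcd(44,2) + gcd(17,21) + gcd(69,16) + gcd(5,32) + gcd(47,25) = 2+1+1+1+1 = 6.
Pick's theorem gives I = A − B/2 + 1 = 1746 − 6/2 + 1 = 1744, so the closed region contains I + B = 1744 + 6 = 1750 lattice points.

1750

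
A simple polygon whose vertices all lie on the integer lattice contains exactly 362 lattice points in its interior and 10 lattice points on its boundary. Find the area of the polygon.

366

Pick's theorem states A = I + B/2 − 1, so A = 362 + 10/2 − 1 = 366.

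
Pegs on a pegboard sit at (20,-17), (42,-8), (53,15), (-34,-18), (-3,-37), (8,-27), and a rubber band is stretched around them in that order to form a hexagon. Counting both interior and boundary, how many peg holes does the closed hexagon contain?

1580

Using the shoelace formula, 2A = |[20·(-8) − 42·(-17)] + [42·15 − 53·(-8)] + [53·(-18) − (-34)·15] + [(-34)·(-37) − (-3)·(-18)] + [(-3)·(-27) − 8·(-37)] + [8·(-17) − 20·(-27)]| = 3149, so the area is 1574.5.
Summing gcd(|Δx|,|Δy|) over the edges gives the boundary count: gcd(22,9) + gcd(11,23) + gcd(87,33) + gcd(31,19) + gcd(11,10) + gcd(12,10) = 1+1+3+1+1+2 = 9.
Pick's theorem gives I = A − B/2 + 1 = 1574.5 − 9/2 + 1 = 1571, so the closed region contains I + B = 1571 + 9 = 1580 lattice points.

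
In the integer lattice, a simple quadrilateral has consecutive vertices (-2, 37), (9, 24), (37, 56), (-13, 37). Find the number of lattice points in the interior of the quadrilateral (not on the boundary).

The shoelace formula gives twice the area as |[(-2)·24 − 9·37] + [9·56 − 37·24] + [37·37 − (-13)·56] + [(-13)·37 − (-2)·37]| = 925, so the area is 925/2.
The number of boundary lattice points is Σ gcd(|Δx|,|Δy|) = gcd(11,13) + gcd(28,32) + gcd(50,19) + gcd(11,0) = 1+4+1+11 = 17.
By Pick's theorem A = I + B/2 − 1, so I = 925/2 − 17/2 + 1 = 455.

455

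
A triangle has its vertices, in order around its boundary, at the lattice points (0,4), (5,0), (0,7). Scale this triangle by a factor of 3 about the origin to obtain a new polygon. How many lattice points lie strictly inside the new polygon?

Using the shoelace formula, 2A = |(0·0 − 5·4) + (5·7 − 0·0) + (0·4 − 0·7)| = 15, so the area is 15/2.
The number of boundary lattice points is Σ gcd(|Δx|,|Δy|) = gcd(5,4) + gcd(5,7) + gcd(0,3) = 1+1+3 = 5.
Scaling by 3 multiplies the area by 3² = 9 (so the new area is 67.5) and multiplies the boundary lattice-point count by 3, giving 15.
By Pick's theorem, the interior count of the dilated polygon is 67.5 − 15/2 + 1 = 61.

61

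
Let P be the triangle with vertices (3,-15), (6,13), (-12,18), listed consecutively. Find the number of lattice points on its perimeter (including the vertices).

Summing gcd(|Δx|,|Δy|) over the edges gives the boundary count: gcd(3,28) + gcd(18,5) + gcd(15,33) = 1+1+3 = 5.

5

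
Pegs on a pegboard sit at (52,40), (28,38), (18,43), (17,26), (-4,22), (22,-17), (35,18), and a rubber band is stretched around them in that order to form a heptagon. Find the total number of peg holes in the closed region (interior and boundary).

1328

Using the shoelace formula, 2A = |[52·38 − 28·40] + [28·43 − 18·38] + [18·26 − 17·43] + [17·22 − (-4)·26] + [(-4)·(-17) − 22·22] + [22·18 − 35·(-17)] + [35·40 − 52·18]| = 2630, so the area is 1315.
The number of boundary lattice points is Σ gcd(|Δx|,|Δy|) = gcd(24,2) + gcd(10,5) + gcd(1,17) + gcd(21,4) + gcd(26,39) + gcd(13,35) + gcd(17,22) = 2+5+1+1+13+1+1 = 24.
Pick's theorem gives I = A − B/2 + 1 = 1315 − 24/2 + 1 = 1304, so the closed region contains I + B = 1304 + 24 = 1328 lattice points.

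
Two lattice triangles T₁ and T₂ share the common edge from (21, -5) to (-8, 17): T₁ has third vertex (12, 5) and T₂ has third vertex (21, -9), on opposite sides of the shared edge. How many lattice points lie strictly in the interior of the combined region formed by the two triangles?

100

The union is the simple quadrilateral with vertices (21, -5), (12, 5), (-8, 17), (21, -9) in order.
Using the shoelace formula, 2A = |(21·5 − 12·(-5)) + (12·17 − (-8)·5) + ((-8)·(-9) − 21·17) + (21·(-5) − 21·(-9))| = 208, so the area is 104.
Along each edge there are gcd(|Δx|,|Δy|)+1 lattice points, so counting each shared vertex once the boundary has gcd(9,10) + gcd(20,12) + gcd(29,26) + gcd(0,4) = 1+4+1+4 = 10.
By Pick's theorem I = A − B/2 + 1 = 104 − 10/2 + 1 = 100.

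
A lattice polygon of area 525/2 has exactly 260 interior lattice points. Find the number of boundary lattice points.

7

Pick's theorem gives A = I + B/2 − 1, so B = 2(A − I + 1) = 2(525/2 − 260 + 1) = 7.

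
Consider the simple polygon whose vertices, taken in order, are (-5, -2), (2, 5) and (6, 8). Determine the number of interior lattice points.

0

By the shoelace formula, twice the signed area is |[(-5)·5 − 2·(-2)] + [2·8 − 6·5] + [6·(-2) − (-5)·8]| = 7, so the area is 7/2.
Summing gcd(|Δx|,|Δy|) over the edges gives the boundary count: gcd(7,7) + gcd(4,3) + gcd(11,10) = 7+1+1 = 9.
By Pick's theorem A = I + B/2 − 1, so I = 7/2 − 9/2 + 1 = 0.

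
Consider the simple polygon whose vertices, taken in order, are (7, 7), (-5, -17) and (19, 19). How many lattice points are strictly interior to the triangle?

55

The shoelace formula gives twice the area as |(7·(-17) − (-5)·7) + ((-5)·19 − 19·(-17)) + (19·7 − 7·19)| = 144, so the area is 72.
Summing gcd(|Δx|,|Δy|) over the edges gives the boundary count: gcd(12,24) + gcd(24,36) + gcd(12,12) = 12+12+12 = 36.
By Pick's theorem A = I + B/2 − 1, so I = 72 − 36/2 + 1 = 55.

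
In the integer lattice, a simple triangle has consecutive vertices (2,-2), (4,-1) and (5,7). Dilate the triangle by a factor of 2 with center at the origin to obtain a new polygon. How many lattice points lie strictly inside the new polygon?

By the shoelace formula, twice the signed area is |(2·(-1) − 4·(-2)) + (4·7 − 5·(-1)) + (5·(-2) − 2·7)| = 15, so the area is 15/2.
Summing gcd(|Δx|,|Δy|) over the edges gives the boundary count: gcd(2,1) + gcd(1,8) + gcd(3,9) = 1+1+3 = 5.
Scaling by 2 multiplies the area by 2² = 4 (so the new area is 30) and multiplies the boundary lattice-point count by 2, giving 10.
By Pick's theorem, the interior count of the dilated polygon is 30 − 10/2 + 1 = 26.

26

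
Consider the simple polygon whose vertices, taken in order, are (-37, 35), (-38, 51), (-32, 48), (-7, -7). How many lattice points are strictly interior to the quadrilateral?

Using the shoelace formula, 2A = |[(-37)·51 − (-38)·35] + [(-38)·48 − (-32)·51] + [(-32)·(-7) − (-7)·48] + [(-7)·35 − (-37)·(-7)]| = 693, so the area is 346.5.
The number of boundary lattice points is Σ gcd(|Δx|,|Δy|) = gcd(1,16) + gcd(6,3) + gcd(25,55) + gcd(30,42) = 1+3+5+6 = 15.
By Pick's theorem A = I + B/2 − 1, so I = 346.5 − 15/2 + 1 = 340.

340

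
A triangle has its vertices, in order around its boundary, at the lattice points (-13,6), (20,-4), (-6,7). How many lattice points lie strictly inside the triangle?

51

Using the shoelace formula, 2A = |[(-13)·(-4) − 20·6] + [20·7 − (-6)·(-4)] + [(-6)·6 − (-13)·7]| = 103, so the area is 103/2.
Along each edge there are gcd(|Δx|,|Δy|)+1 lattice points, so counting each shared vertex once the boundary has gcd(33,10) + gcd(26,11) + gcd(7,1) = 1+1+1 = 3.
Pick's theorem gives I = A − B/2 + 1 = 103/2 − 3/2 + 1 = 51.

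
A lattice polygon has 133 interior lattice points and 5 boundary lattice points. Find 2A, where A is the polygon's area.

By Pick's theorem, A = I + B/2 − 1 = 133 + 5/2 − 1 = 269/2.
Hence 2A = 269.

269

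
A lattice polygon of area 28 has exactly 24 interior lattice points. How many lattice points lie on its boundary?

Pick's theorem gives A = I + B/2 − 1, so B = 2(A − I + 1) = 2(28 − 24 + 1) = 10.

10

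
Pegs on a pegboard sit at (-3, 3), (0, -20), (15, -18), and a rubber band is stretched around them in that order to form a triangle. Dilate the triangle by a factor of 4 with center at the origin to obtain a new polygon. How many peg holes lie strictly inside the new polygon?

Using the shoelace formula, 2A = |[(-3)·(-20) − 0·3] + [0·(-18) − 15·(-20)] + [15·3 − (-3)·(-18)]| = 351, so the area is 175.5.
The number of boundary lattice points is Σ gcd(|Δx|,|Δy|) = gcd(3,23) + gcd(15,2) + gcd(18,21) = 1+1+3 = 5.
Scaling by 4 multiplies the area by 4² = 16 (so the new area is 2808) and multiplies the boundary lattice-point count by 4, giving 20.
By Pick's theorem, the interior count of the dilated polygon is 2808 − 20/2 + 1 = 2799.

2799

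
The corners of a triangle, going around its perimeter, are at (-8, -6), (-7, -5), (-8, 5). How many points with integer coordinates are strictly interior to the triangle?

The shoelace formula gives twice the area as |((-8)·(-5) − (-7)·(-6)) + ((-7)·5 − (-8)·(-5)) + ((-8)·(-6) − (-8)·5)| = 11, so the area is 11/2.
The number of boundary lattice points is Σ gcd(|Δx|,|Δy|) = gcd(1,1) + gcd(1,10) + gcd(0,11) = 1+1+11 = 13.
By Pick's theorem A = I + B/2 − 1, so I = 11/2 − 13/2 + 1 = 0.

0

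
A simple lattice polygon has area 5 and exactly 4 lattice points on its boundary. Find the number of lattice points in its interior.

4

From Pick's theorem, I = A − B/2 + 1 = 5 − 4/2 + 1 = 4.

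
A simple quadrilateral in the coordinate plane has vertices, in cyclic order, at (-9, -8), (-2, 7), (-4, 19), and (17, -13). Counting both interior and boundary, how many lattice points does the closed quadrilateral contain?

310

The shoelace formula gives twice the area as |[(-9)·7 − (-2)·(-8)] + [(-2)·19 − (-4)·7] + [(-4)·(-13) − 17·19] + [17·(-8) − (-9)·(-13)]| = 613, so the area is 306.5.
Along each edge there are gcd(|Δx|,|Δy|)+1 lattice points, so counting each shared vertex once the boundary has gcd(7,15) + gcd(2,12) + gcd(21,32) + gcd(26,5) = 1+2+1+1 = 5.
Pick's theorem gives I = A − B/2 + 1 = 306.5 − 5/2 + 1 = 305, so the closed region contains I + B = 305 + 5 = 310 lattice points.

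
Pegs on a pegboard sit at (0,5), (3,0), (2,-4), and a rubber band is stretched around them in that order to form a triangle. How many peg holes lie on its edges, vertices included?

3

Along each edge there are gcd(|Δx|,|Δy|)+1 lattice points, so counting each shared vertex once the boundary has gcd(3,5) + gcd(1,4) + gcd(2,9) = 1+1+1 = 3.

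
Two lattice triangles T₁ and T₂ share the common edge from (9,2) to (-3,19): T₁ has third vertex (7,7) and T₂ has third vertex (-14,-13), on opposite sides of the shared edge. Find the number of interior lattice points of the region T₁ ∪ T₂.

The union is the simple quadrilateral with vertices (9,2), (7,7), (-3,19), (-14,-13) in order.
The shoelace formula gives twice the area as |(9·7 − 7·2) + (7·19 − (-3)·7) + ((-3)·(-13) − (-14)·19) + ((-14)·2 − 9·(-13))| = 597, so the area is 298.5.
The number of boundary lattice points is Σ gcd(|Δx|,|Δy|) = gcd(2,5) + gcd(10,12) + gcd(11,32) + gcd(23,15) = 1+2+1+1 = 5.
By Pick's theorem I = A − B/2 + 1 = 298.5 − 5/2 + 1 = 297.

297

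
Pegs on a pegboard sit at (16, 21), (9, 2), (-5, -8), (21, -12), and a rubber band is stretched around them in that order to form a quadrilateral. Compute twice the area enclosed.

By the shoelace formula, twice the signed area is |(16·2 − 9·21) + (9·(-8) − (-5)·2) + ((-5)·(-12) − 21·(-8)) + (21·21 − 16·(-12))| = 642, so the area is 321.

642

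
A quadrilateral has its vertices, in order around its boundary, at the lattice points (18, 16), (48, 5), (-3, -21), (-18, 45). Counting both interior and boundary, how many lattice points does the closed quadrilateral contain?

The shoelace formula gives twice the area as |[18·5 − 48·16] + [48·(-21) − (-3)·5] + [(-3)·45 − (-18)·(-21)] + [(-18)·16 − 18·45]| = 3282, so the area is 1641.
Summing gcd(|Δx|,|Δy|) over the edges gives the boundary count: gcd(30,11) + gcd(51,26) + gcd(15,66) + gcd(36,29) = 1+1+3+1 = 6.
Pick's theorem gives I = A − B/2 + 1 = 1641 − 6/2 + 1 = 1639, so the closed region contains I + B = 1639 + 6 = 1645 lattice points.

1645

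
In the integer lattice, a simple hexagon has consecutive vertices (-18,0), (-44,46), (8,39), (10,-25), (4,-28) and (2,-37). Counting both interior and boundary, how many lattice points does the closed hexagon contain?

2226

Using the shoelace formula, 2A = |((-18)·46 − (-44)·0) + ((-44)·39 − 8·46) + (8·(-25) − 10·39) + (10·(-28) − 4·(-25)) + (4·(-37) − 2·(-28)) + (2·0 − (-18)·(-37))| = 4440, so the area is 2220.
Along each edge there are gcd(|Δx|,|Δy|)+1 lattice points, so counting each shared vertex once the boundary has gcd(26,46) + gcd(52,7) + gcd(2,64) + gcd(6,3) + gcd(2,9) + gcd(20,37) = 2+1+2+3+1+1 = 10.
Pick's theorem gives I = A − B/2 + 1 = 2220 − 10/2 + 1 = 2216, so the closed region contains I + B = 2216 + 10 = 2226 lattice points.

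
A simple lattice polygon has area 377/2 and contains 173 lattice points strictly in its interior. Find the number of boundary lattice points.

Pick's theorem gives A = I + B/2 − 1, so B = 2(A − I + 1) = 2(377/2 − 173 + 1) = 33.

33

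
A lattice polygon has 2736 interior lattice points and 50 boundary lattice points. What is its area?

By Pick's theorem, A = I + B/2 − 1 = 2736 + 50/2 − 1 = 2760.

2760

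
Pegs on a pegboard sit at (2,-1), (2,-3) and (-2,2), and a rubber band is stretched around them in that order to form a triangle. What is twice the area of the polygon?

8

By the shoelace formula, twice the signed area is |(2·(-3) − 2·(-1)) + (2·2 − (-2)·(-3)) + ((-2)·(-1) − 2·2)| = 8, so the area is 4.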